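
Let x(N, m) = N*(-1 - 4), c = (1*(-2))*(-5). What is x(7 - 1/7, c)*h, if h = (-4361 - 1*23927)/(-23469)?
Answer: -2263040/54761 ≈ -41.326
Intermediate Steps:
h = 28288/23469 (h = (-4361 - 23927)*(-1/23469) = -28288*(-1/23469) = 28288/23469 ≈ 1.2053)
c = 10 (c = -2*(-5) = 10)
x(N, m) = -5*N (x(N, m) = N*(-5) = -5*N)
x(7 - 1/7, c)*h = -5*(7 - 1/7)*(28288/23469) = -5*(7 - 1*⅐)*(28288/23469) = -5*(7 - ⅐)*(28288/23469) = -5*48/7*(28288/23469) = -240/7*28288/23469 = -2263040/54761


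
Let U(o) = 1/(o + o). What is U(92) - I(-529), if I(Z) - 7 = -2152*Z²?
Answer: 110808079801/184 ≈ 6.0222e+8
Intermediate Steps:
I(Z) = 7 - 2152*Z²
U(o) = 1/(2*o)
U(92) - I(-529) = (½)/92 - (7 - 2152*(-529)²) = (½)*(1/92) - (7 - 2152*279841) = 1/184 - (7 - 602217832) = 1/184 - 1*(-602217825) = 1/184 + 602217825 = 110808079801/184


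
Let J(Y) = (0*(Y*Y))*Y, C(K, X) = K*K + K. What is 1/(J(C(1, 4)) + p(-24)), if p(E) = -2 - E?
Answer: 1/22 ≈ 0.045455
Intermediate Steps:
C(K, X) = K + K² (C(K, X) = K² + K = K + K²)
J(Y) = 0 (J(Y) = (0*Y²)*Y = 0*Y = 0)
1/(J(C(1, 4)) + p(-24)) = 1/(0 + (-2 - 1*(-24))) = 1/(0 + (-2 + 24)) = 1/(0 + 22) = 1/22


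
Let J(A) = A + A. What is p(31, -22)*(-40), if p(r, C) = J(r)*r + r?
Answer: -78120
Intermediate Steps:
J(A) = 2*A
p(r, C) = r + 2*r**2 (p(r, C) = (2*r)*r + r = 2*r**2 + r = r + 2*r**2)
p(31, -22)*(-40) = (31*(1 + 2*31))*(-40) = (31*(1 + 62))*(-40) = (31*63)*(-40) = 1953*(-40) = -78120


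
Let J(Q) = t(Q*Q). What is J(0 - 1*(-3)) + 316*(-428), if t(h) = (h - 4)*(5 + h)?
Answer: -135178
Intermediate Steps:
t(h) = (-4 + h)*(5 + h)
J(Q) = -20 + Q² + Q⁴ (J(Q) = -20 + Q*Q + (Q*Q)² = -20 + Q² + (Q²)² = -20 + Q² + Q⁴)
J(0 - 1*(-3)) + 316*(-428) = (-20 + (0 - 1*(-3))² + (0 - 1*(-3))⁴) + 316*(-428) = (-20 + (0 + 3)² + (0 + 3)⁴) - 135248 = (-20 + 3² + 3⁴) - 135248 = (-20 + 9 + 81) - 135248 = 70 - 135248 = -135178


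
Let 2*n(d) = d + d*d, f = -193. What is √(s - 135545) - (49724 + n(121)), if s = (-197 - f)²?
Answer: -57105 + I*√135529 ≈ -57105.0 + 368.14*I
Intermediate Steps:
s = 16 (s = (-197 - 1*(-193))² = (-197 + 193)² = (-4)² = 16)
n(d) = d/2 + d²/2 (n(d) = (d + d*d)/2 = (d + d²)/2 = d/2 + d²/2)
√(s - 135545) - (49724 + n(121)) = √(16 - 135545) - (49724 + (½)*121*(1 + 121)) = √(-135529) - (49724 + (½)*121*122) = I*√135529 - (49724 + 7381) = I*√135529 - 1*57105 = I*√135529 - 57105 = -57105 + I*√135529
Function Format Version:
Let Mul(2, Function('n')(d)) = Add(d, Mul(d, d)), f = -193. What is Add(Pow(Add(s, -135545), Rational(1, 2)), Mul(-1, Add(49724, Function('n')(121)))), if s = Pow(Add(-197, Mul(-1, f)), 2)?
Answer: Add(-57105, Mul(I, Pow(135529, Rational(1, 2)))) ≈ Add(-57105., Mul(368.14, I))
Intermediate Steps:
s = 16 (s = Pow(Add(-197, Mul(-1, -193)), 2) = Pow(Add(-197, 193), 2) = Pow(-4, 2) = 16)
Function('n')(d) = Add(Mul(Rational(1, 2), d), Mul(Rational(1, 2), Pow(d, 2))) (Function('n')(d) = Mul(Rational(1, 2), Add(d, Mul(d, d))) = Mul(Rational(1, 2), Add(d, Pow(d, 2))) = Add(Mul(Rational(1, 2), d), Mul(Rational(1, 2), Pow(d, 2))))
Add(Pow(Add(s, -135545), Rational(1, 2)), Mul(-1, Add(49724, Function('n')(121)))) = Add(Pow(Add(16, -135545), Rational(1, 2)), Mul(-1, Add(49724, Mul(Rational(1, 2), 121, Add(1, 121))))) = Add(Pow(-135529, Rational(1, 2)), Mul(-1, Add(49724, Mul(Rational(1, 2), 121, 122)))) = Add(Mul(I, Pow(135529, Rational(1, 2))), Mul(-1, Add(49724, 7381))) = Add(Mul(I, Pow(135529, Rational(1, 2))), Mul(-1, 57105)) = Add(Mul(I, Pow(135529, Rational(1, 2))), -57105) = Add(-57105, Mul(I, Pow(135529, Rational(1, 2))))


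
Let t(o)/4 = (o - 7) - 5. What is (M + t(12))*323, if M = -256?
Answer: -82688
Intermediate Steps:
t(o) = -48 + 4*o (t(o) = 4*((o - 7) - 5) = 4*((-7 + o) - 5) = 4*(-12 + o) = -48 + 4*o)
(M + t(12))*323 = (-256 + (-48 + 4*12))*323 = (-256 + (-48 + 48))*323 = (-256 + 0)*323 = -256*323 = -82688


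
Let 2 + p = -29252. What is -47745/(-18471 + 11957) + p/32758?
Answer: 686735077/106692806 ≈ 6.4366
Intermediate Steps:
p = -29254 (p = -2 - 29252 = -29254)
-47745/(-18471 + 11957) + p/32758 = -47745/(-18471 + 11957) - 29254/32758 = -47745/(-6514) - 29254*1/32758 = -47745*(-1/6514) - 14627/16379 = 47745/6514 - 14627/16379 = 686735077/106692806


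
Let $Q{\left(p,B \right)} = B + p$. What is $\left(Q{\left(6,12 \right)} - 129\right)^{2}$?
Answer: $12321$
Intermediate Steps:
$\left(Q{\left(6,12 \right)} - 129\right)^{2} = \left(\left(12 + 6\right) - 129\right)^{2} = \left(18 - 129\right)^{2} = \left(-111\right)^{2} = 12321$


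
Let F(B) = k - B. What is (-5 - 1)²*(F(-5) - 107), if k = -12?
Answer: -4104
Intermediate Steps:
F(B) = -12 - B
(-5 - 1)²*(F(-5) - 107) = (-5 - 1)²*((-12 - 1*(-5)) - 107) = (-6)²*((-12 + 5) - 107) = 36*(-7 - 107) = 36*(-114) = -4104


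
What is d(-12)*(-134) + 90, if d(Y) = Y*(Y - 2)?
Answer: -22422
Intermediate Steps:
d(Y) = Y*(-2 + Y)
d(-12)*(-134) + 90 = -12*(-2 - 12)*(-134) + 90 = -12*(-14)*(-134) + 90 = 168*(-134) + 90 = -22512 + 90 = -22422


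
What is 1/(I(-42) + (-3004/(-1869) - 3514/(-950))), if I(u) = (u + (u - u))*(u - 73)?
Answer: 887775/4292663983 ≈ 0.00020681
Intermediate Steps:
I(u) = u*(-73 + u) (I(u) = (u + 0)*(-73 + u) = u*(-73 + u))
1/(I(-42) + (-3004/(-1869) - 3514/(-950))) = 1/(-42*(-73 - 42) + (-3004/(-1869) - 3514/(-950))) = 1/(-42*(-115) + (-3004*(-1/1869) - 3514*(-1/950))) = 1/(4830 + (3004/1869 + 1757/475)) = 1/(4830 + 4710733/887775) = 1/(4292663983/887775) = 887775/4292663983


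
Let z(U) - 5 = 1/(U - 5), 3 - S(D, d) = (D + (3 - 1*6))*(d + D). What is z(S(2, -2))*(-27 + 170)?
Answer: 1287/2 ≈ 643.50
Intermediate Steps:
S(D, d) = 3 - (-3 + D)*(D + d) (S(D, d) = 3 - (D + (3 - 1*6))*(d + D) = 3 - (D + (3 - 6))*(D + d) = 3 - (D - 3)*(D + d) = 3 - (-3 + D)*(D + d))
z(U) = 5 + 1/(-5 + U) (z(U) = 5 + 1/(U - 5) = 5 + 1/(-5 + U))
z(S(2, -2))*(-27 + 170) = ((-24 + 5*(3 - 1*2² + 3*2 + 3*(-2) - 1*2*(-2)))/(-5 + (3 - 1*2² + 3*2 + 3*(-2) - 1*2*(-2))))*(-27 + 170) = ((-24 + 5*(3 - 1*4 + 6 - 6 + 4))/(-5 + (3 - 1*4 + 6 - 6 + 4)))*143 = ((-24 + 5*(3 - 4 + 6 - 6 + 4))/(-5 + (3 - 4 + 6 - 6 + 4)))*143 = ((-24 + 5*3)/(-5 + 3))*143 = ((-24 + 15)/(-2))*143 = -½*(-9)*143 = (9/2)*143 = 1287/2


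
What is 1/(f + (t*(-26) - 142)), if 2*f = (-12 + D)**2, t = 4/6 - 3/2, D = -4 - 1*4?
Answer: 3/239 ≈ 0.012552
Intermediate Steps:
D = -8 (D = -4 - 4 = -8)
t = -5/6 (t = 4*(1/6) - 3*1/2 = 2/3 - 3/2 = -5/6 ≈ -0.83333)
f = 200 (f = (-12 - 8)**2/2 = (1/2)*(-20)**2 = (1/2)*400 = 200)
1/(f + (t*(-26) - 142)) = 1/(200 + (-5/6*(-26) - 142)) = 1/(200 + (65/3 - 142)) = 1/(200 - 361/3) = 1/(239/3) = 3/239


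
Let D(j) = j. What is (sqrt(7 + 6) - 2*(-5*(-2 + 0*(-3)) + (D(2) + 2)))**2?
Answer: (28 - sqrt(13))**2 ≈ 595.09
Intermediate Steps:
(sqrt(7 + 6) - 2*(-5*(-2 + 0*(-3)) + (D(2) + 2)))**2 = (sqrt(7 + 6) - 2*(-5*(-2 + 0*(-3)) + (2 + 2)))**2 = (sqrt(13) - 2*(-5*(-2 + 0) + 4))**2 = (sqrt(13) - 2*(-5*(-2) + 4))**2 = (sqrt(13) - 2*(10 + 4))**2 = (sqrt(13) - 2*14)**2 = (sqrt(13) - 28)**2 = (-28 + sqrt(13))**2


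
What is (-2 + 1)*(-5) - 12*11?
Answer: -127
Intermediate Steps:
(-2 + 1)*(-5) - 12*11 = -1*(-5) - 132 = 5 - 132 = -127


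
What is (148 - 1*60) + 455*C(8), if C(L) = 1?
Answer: 543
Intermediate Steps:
(148 - 1*60) + 455*C(8) = (148 - 1*60) + 455*1 = (148 - 60) + 455 = 88 + 455 = 543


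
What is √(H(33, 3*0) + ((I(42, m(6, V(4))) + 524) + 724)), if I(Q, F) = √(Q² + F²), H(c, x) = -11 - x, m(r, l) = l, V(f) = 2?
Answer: √(1237 + 2*√442) ≈ 35.764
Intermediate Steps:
I(Q, F) = √(F² + Q²)
√(H(33, 3*0) + ((I(42, m(6, V(4))) + 524) + 724)) = √((-11 - 3*0) + ((√(2² + 42²) + 524) + 724)) = √((-11 - 1*0) + ((√(4 + 1764) + 524) + 724)) = √((-11 + 0) + ((√1768 + 524) + 724)) = √(-11 + ((2*√442 + 524) + 724)) = √(-11 + ((524 + 2*√442) + 724)) = √(-11 + (1248 + 2*√442)) = √(1237 + 2*√442)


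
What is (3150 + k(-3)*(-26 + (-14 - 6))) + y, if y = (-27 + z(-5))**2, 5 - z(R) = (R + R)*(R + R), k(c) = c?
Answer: 18172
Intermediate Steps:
z(R) = 5 - 4*R**2 (z(R) = 5 - (R + R)*(R + R) = 5 - 2*R*2*R = 5 - 4*R**2)
y = 14884 (y = (-27 + (5 - 4*(-5)**2))**2 = (-27 + (5 - 4*25))**2 = (-27 + (5 - 100))**2 = (-27 - 95)**2 = (-122)**2 = 14884)
(3150 + k(-3)*(-26 + (-14 - 6))) + y = (3150 - 3*(-26 + (-14 - 6))) + 14884 = (3150 - 3*(-26 - 20)) + 14884 = (3150 - 3*(-46)) + 14884 = (3150 + 138) + 14884 = 3288 + 14884 = 18172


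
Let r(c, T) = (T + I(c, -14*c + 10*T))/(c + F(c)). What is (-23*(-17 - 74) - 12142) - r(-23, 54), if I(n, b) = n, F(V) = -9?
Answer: -321537/32 ≈ -10048.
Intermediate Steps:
r(c, T) = (T + c)/(-9 + c) (r(c, T) = (T + c)/(c - 9) = (T + c)/(-9 + c))
(-23*(-17 - 74) - 12142) - r(-23, 54) = (-23*(-17 - 74) - 12142) - (54 - 23)/(-9 - 23) = (-23*(-91) - 12142) - 31/(-32) = (2093 - 12142) - (-1)*31/32 = -10049 - 1*(-31/32) = -10049 + 31/32 = -321537/32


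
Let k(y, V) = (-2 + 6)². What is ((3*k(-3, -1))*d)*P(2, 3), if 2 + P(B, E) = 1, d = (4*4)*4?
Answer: -3072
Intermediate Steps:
k(y, V) = 16 (k(y, V) = 4² = 16)
d = 64 (d = 16*4 = 64)
P(B, E) = -1 (P(B, E) = -2 + 1 = -1)
((3*k(-3, -1))*d)*P(2, 3) = ((3*16)*64)*(-1) = (48*64)*(-1) = 3072*(-1) = -3072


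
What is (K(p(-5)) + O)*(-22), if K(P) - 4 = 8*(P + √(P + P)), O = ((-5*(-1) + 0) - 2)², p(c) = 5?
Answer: -1166 - 176*√10 ≈ -1722.6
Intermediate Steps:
O = 9 (O = ((5 + 0) - 2)² = (5 - 2)² = 3² = 9)
K(P) = 4 + 8*P + 8*√2*√P (K(P) = 4 + 8*(P + √(P + P)) = 4 + 8*(P + √(2*P)) = 4 + 8*(P + √2*√P) = 4 + (8*P + 8*√2*√P) = 4 + 8*P + 8*√2*√P)
(K(p(-5)) + O)*(-22) = ((4 + 8*5 + 8*√2*√5) + 9)*(-22) = ((4 + 40 + 8*√10) + 9)*(-22) = ((44 + 8*√10) + 9)*(-22) = (53 + 8*√10)*(-22) = -1166 - 176*√10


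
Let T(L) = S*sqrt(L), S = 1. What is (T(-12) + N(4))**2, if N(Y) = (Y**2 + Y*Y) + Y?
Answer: 1284 + 144*I*sqrt(3) ≈ 1284.0 + 249.42*I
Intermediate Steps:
N(Y) = Y + 2*Y**2 (N(Y) = (Y**2 + Y**2) + Y = 2*Y**2 + Y = Y + 2*Y**2)
T(L) = sqrt(L) (T(L) = 1*sqrt(L) = sqrt(L))
(T(-12) + N(4))**2 = (sqrt(-12) + 4*(1 + 2*4))**2 = (2*I*sqrt(3) + 4*(1 + 8))**2 = (2*I*sqrt(3) + 4*9)**2 = (2*I*sqrt(3) + 36)**2 = (36 + 2*I*sqrt(3))**2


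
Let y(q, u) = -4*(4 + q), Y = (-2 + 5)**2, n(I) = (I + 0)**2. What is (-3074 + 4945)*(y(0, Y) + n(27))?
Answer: 1334023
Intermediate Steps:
n(I) = I**2
Y = 9 (Y = 3**2 = 9)
y(q, u) = -16 - 4*q
(-3074 + 4945)*(y(0, Y) + n(27)) = (-3074 + 4945)*((-16 - 4*0) + 27**2) = 1871*((-16 + 0) + 729) = 1871*(-16 + 729) = 1871*713 = 1334023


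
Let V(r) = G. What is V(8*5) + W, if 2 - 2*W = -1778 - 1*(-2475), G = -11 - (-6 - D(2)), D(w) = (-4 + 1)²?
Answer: -687/2 ≈ -343.50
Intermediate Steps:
D(w) = 9 (D(w) = (-3)² = 9)
G = 4 (G = -11 - (-6 - 1*9) = -11 - (-6 - 9) = -11 - 1*(-15) = -11 + 15 = 4)
W = -695/2 (W = 1 - (-1778 - 1*(-2475))/2 = 1 - (-1778 + 2475)/2 = 1 - ½*697 = 1 - 697/2 = -695/2 ≈ -347.50)
V(r) = 4
V(8*5) + W = 4 - 695/2 = -687/2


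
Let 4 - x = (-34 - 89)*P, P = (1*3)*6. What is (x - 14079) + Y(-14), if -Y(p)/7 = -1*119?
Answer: -11028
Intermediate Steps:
P = 18 (P = 3*6 = 18)
x = 2218 (x = 4 - (-34 - 89)*18 = 4 - (-123)*18 = 4 - 1*(-2214) = 4 + 2214 = 2218)
Y(p) = 833 (Y(p) = -(-7)*119 = -7*(-119) = 833)
(x - 14079) + Y(-14) = (2218 - 14079) + 833 = -11861 + 833 = -11028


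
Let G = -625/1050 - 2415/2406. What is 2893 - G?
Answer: 24375418/8421 ≈ 2894.6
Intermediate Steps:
G = -13465/8421 (G = -625*1/1050 - 2415*1/2406 = -25/42 - 805/802 = -13465/8421 ≈ -1.5990)
2893 - G = 2893 - 1*(-13465/8421) = 2893 + 13465/8421 = 24375418/8421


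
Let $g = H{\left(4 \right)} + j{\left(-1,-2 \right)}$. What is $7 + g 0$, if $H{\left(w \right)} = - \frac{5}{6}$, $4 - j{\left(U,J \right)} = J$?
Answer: $7$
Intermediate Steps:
$j{\left(U,J \right)} = 4 - J$
$H{\left(w \right)} = - \frac{5}{6}$ ($H{\left(w \right)} = \left(-5\right) \frac{1}{6} = - \frac{5}{6}$)
$g = \frac{31}{6}$ ($g = - \frac{5}{6} + \left(4 - -2\right) = - \frac{5}{6} + \left(4 + 2\right) = - \frac{5}{6} + 6 = \frac{31}{6} \approx 5.1667$)
$7 + g 0 = 7 + \frac{31}{6} \cdot 0 = 7 + 0 = 7$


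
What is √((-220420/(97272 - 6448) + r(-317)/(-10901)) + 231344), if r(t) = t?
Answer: √14173192487058357940066/247518106 ≈ 480.98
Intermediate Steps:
√((-220420/(97272 - 6448) + r(-317)/(-10901)) + 231344) = √((-220420/(97272 - 6448) - 317/(-10901)) + 231344) = √((-220420/90824 - 317*(-1/10901)) + 231344) = √((-220420*1/90824 + 317/10901) + 231344) = √((-55105/22706 + 317/10901) + 231344) = √(-593501803/247518106 + 231344) = √(57261235212661/247518106) = √14173192487058357940066/247518106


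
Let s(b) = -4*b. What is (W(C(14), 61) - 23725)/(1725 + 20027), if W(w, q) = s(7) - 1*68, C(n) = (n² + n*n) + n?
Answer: -23821/21752 ≈ -1.0951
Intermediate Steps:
C(n) = n + 2*n² (C(n) = (n² + n²) + n = 2*n² + n = n + 2*n²)
W(w, q) = -96 (W(w, q) = -4*7 - 1*68 = -28 - 68 = -96)
(W(C(14), 61) - 23725)/(1725 + 20027) = (-96 - 23725)/(1725 + 20027) = -23821/21752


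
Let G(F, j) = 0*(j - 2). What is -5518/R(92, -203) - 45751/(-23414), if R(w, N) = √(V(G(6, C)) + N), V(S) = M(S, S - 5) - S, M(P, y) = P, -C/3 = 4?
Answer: 45751/23414 + 5518*I*√203/203 ≈ 1.954 + 387.29*I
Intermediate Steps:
C = -12 (C = -3*4 = -12)
G(F, j) = 0 (G(F, j) = 0*(-2 + j) = 0)
V(S) = 0 (V(S) = S - S = 0)
R(w, N) = √N (R(w, N) = √(0 + N) = √N)
-5518/R(92, -203) - 45751/(-23414) = -5518*(-I*√203/203) - 45751/(-23414) = -5518*(-I*√203/203) - 45751*(-1/23414) = -(-5518)*I*√203/203 + 45751/23414 = 5518*I*√203/203 + 45751/23414 = 45751/23414 + 5518*I*√203/203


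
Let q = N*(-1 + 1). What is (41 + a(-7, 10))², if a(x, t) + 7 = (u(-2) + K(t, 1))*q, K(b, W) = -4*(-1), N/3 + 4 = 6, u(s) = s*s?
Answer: 1156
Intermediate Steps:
u(s) = s²
N = 6 (N = -12 + 3*6 = -12 + 18 = 6)
q = 0 (q = 6*(-1 + 1) = 6*0 = 0)
K(b, W) = 4
a(x, t) = -7 (a(x, t) = -7 + ((-2)² + 4)*0 = -7 + (4 + 4)*0 = -7 + 8*0 = -7 + 0 = -7)
(41 + a(-7, 10))² = (41 - 7)² = 34² = 1156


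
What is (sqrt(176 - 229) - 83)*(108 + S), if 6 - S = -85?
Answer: -16517 + 199*I*sqrt(53) ≈ -16517.0 + 1448.7*I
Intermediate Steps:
S = 91 (S = 6 - 1*(-85) = 6 + 85 = 91)
(sqrt(176 - 229) - 83)*(108 + S) = (sqrt(176 - 229) - 83)*(108 + 91) = (sqrt(-53) - 83)*199 = (I*sqrt(53) - 83)*199 = (-83 + I*sqrt(53))*199 = -16517 + 199*I*sqrt(53)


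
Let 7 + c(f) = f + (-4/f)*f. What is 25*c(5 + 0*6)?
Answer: -150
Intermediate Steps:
c(f) = -11 + f (c(f) = -7 + (f + (-4/f)*f) = -7 + (f - 4) = -7 + (-4 + f) = -11 + f)
25*c(5 + 0*6) = 25*(-11 + (5 + 0*6)) = 25*(-11 + (5 + 0)) = 25*(-11 + 5) = 25*(-6) = -150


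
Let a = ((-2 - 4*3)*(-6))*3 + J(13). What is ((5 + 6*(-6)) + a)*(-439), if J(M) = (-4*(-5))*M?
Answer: -211159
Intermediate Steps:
J(M) = 20*M
a = 512 (a = ((-2 - 4*3)*(-6))*3 + 20*13 = ((-2 - 12)*(-6))*3 + 260 = -14*(-6)*3 + 260 = 84*3 + 260 = 252 + 260 = 512)
((5 + 6*(-6)) + a)*(-439) = ((5 + 6*(-6)) + 512)*(-439) = ((5 - 36) + 512)*(-439) = (-31 + 512)*(-439) = 481*(-439) = -211159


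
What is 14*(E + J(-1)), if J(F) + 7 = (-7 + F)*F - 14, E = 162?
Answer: 2086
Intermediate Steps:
J(F) = -21 + F*(-7 + F) (J(F) = -7 + ((-7 + F)*F - 14) = -7 + (F*(-7 + F) - 14) = -7 + (-14 + F*(-7 + F)) = -21 + F*(-7 + F))
14*(E + J(-1)) = 14*(162 + (-21 + (-1)² - 7*(-1))) = 14*(162 + (-21 + 1 + 7)) = 14*(162 - 13) = 14*149 = 2086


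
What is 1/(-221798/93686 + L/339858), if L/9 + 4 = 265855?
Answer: 1768885366/8265490355 ≈ 0.21401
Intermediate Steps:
L = 2392659 (L = -36 + 9*265855 = -36 + 2392695 = 2392659)
1/(-221798/93686 + L/339858) = 1/(-221798/93686 + 2392659/339858) = 1/(-221798*1/93686 + 2392659*(1/339858)) = 1/(-110899/46843 + 265851/37762) = 1/(8265490355/1768885366) = 1768885366/8265490355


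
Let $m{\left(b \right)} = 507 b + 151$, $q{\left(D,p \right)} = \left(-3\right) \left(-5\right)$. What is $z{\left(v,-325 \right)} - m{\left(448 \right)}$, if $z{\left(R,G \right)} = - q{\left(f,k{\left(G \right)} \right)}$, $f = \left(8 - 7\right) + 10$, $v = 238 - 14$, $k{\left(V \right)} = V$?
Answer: $-227302$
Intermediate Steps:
$v = 224$
$f = 11$ ($f = 1 + 10 = 11$)
$q{\left(D,p \right)} = 15$
$z{\left(R,G \right)} = -15$ ($z{\left(R,G \right)} = \left(-1\right) 15 = -15$)
$m{\left(b \right)} = 151 + 507 b$
$z{\left(v,-325 \right)} - m{\left(448 \right)} = -15 - \left(151 + 507 \cdot 448\right) = -15 - \left(151 + 227136\right) = -15 - 227287 = -227302$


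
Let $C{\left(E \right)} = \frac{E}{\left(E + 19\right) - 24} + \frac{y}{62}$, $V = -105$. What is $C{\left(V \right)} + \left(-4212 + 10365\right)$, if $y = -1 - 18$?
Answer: $\frac{2098394}{341} \approx 6153.6$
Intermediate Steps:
$y = -19$
$C{\left(E \right)} = - \frac{19}{62} + \frac{E}{-5 + E}$ ($C{\left(E \right)} = \frac{E}{\left(E + 19\right) - 24} - \frac{19}{62} = \frac{E}{\left(19 + E\right) - 24} - \frac{19}{62} = \frac{E}{-5 + E} - \frac{19}{62} = - \frac{19}{62} + \frac{E}{-5 + E}$)
$C{\left(V \right)} + \left(-4212 + 10365\right) = \frac{95 + 43 \left(-105\right)}{62 \left(-5 - 105\right)} + \left(-4212 + 10365\right) = \frac{95 - 4515}{62 \left(-110\right)} + 6153 = \frac{1}{62} \left(- \frac{1}{110}\right) \left(-4420\right) + 6153 = \frac{221}{341} + 6153 = \frac{2098394}{341}$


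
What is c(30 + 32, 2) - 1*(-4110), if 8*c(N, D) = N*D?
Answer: 8251/2 ≈ 4125.5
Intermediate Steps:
c(N, D) = D*N/8 (c(N, D) = (N*D)/8 = (D*N)/8 = D*N/8)
c(30 + 32, 2) - 1*(-4110) = (⅛)*2*(30 + 32) - 1*(-4110) = (⅛)*2*62 + 4110 = 31/2 + 4110 = 8251/2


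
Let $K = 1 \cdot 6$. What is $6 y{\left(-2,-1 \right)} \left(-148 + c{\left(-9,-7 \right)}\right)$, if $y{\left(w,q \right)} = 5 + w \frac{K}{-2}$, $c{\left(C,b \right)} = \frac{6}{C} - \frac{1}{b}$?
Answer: $- \frac{68618}{7} \approx -9802.6$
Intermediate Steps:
$K = 6$
$c{\left(C,b \right)} = - \frac{1}{b} + \frac{6}{C}$
$y{\left(w,q \right)} = 5 - 3 w$ ($y{\left(w,q \right)} = 5 + w \frac{6}{-2} = 5 + w 6 \left(- \frac{1}{2}\right) = 5 + w \left(-3\right) = 5 - 3 w$)
$6 y{\left(-2,-1 \right)} \left(-148 + c{\left(-9,-7 \right)}\right) = 6 \left(5 - -6\right) \left(-148 + \left(- \frac{1}{-7} + \frac{6}{-9}\right)\right) = 6 \left(5 + 6\right) \left(-148 + \left(\left(-1\right) \left(- \frac{1}{7}\right) + 6 \left(- \frac{1}{9}\right)\right)\right) = 6 \cdot 11 \left(-148 + \left(\frac{1}{7} - \frac{2}{3}\right)\right) = 66 \left(-148 - \frac{11}{21}\right) = 66 \left(- \frac{3119}{21}\right) = - \frac{68618}{7}$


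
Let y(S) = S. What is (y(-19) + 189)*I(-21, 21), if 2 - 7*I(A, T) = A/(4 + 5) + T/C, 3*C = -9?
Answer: 5780/21 ≈ 275.24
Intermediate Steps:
C = -3 (C = (⅓)*(-9) = -3)
I(A, T) = 2/7 - A/63 + T/21 (I(A, T) = 2/7 - (A/(4 + 5) + T/(-3))/7 = 2/7 - (A/9 + T*(-⅓))/7 = 2/7 - (A*(⅑) - T/3)/7 = 2/7 - (A/9 - T/3)/7 = 2/7 - (-T/3 + A/9)/7 = 2/7 + (-A/63 + T/21) = 2/7 - A/63 + T/21)
(y(-19) + 189)*I(-21, 21) = (-19 + 189)*(2/7 - 1/63*(-21) + (1/21)*21) = 170*(2/7 + ⅓ + 1) = 170*(34/21) = 5780/21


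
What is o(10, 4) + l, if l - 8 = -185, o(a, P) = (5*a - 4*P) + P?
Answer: -139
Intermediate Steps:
o(a, P) = -3*P + 5*a (o(a, P) = (-4*P + 5*a) + P = -3*P + 5*a)
l = -177 (l = 8 - 185 = -177)
o(10, 4) + l = (-3*4 + 5*10) - 177 = (-12 + 50) - 177 = 38 - 177 = -139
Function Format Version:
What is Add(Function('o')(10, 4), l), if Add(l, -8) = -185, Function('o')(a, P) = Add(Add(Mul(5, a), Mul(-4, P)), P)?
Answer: -139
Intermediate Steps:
Function('o')(a, P) = Add(Mul(-3, P), Mul(5, a)) (Function('o')(a, P) = Add(Add(Mul(-4, P), Mul(5, a)), P) = Add(Mul(-3, P), Mul(5, a)))
l = -177 (l = Add(8, -185) = -177)
Add(Function('o')(10, 4), l) = Add(Add(Mul(-3, 4), Mul(5, 10)), -177) = Add(Add(-12, 50), -177) = Add(38, -177) = -139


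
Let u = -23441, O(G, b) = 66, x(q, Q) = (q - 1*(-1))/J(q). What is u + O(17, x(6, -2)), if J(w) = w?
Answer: -23375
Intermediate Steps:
x(q, Q) = (1 + q)/q (x(q, Q) = (q - 1*(-1))/q = (q + 1)/q = (1 + q)/q)
u + O(17, x(6, -2)) = -23441 + 66 = -23375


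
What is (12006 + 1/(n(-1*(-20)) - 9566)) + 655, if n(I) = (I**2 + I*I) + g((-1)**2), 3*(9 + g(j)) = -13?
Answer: 333465415/26338 ≈ 12661.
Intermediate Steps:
g(j) = -40/3 (g(j) = -9 + (1/3)*(-13) = -9 - 13/3 = -40/3)
n(I) = -40/3 + 2*I**2 (n(I) = (I**2 + I*I) - 40/3 = (I**2 + I**2) - 40/3 = 2*I**2 - 40/3 = -40/3 + 2*I**2)
(12006 + 1/(n(-1*(-20)) - 9566)) + 655 = (12006 + 1/((-40/3 + 2*(-1*(-20))**2) - 9566)) + 655 = (12006 + 1/((-40/3 + 2*20**2) - 9566)) + 655 = (12006 + 1/((-40/3 + 2*400) - 9566)) + 655 = (12006 + 1/((-40/3 + 800) - 9566)) + 655 = (12006 + 1/(2360/3 - 9566)) + 655 = (12006 + 1/(-26338/3)) + 655 = (12006 - 3/26338) + 655 = 316214025/26338 + 655 = 333465415/26338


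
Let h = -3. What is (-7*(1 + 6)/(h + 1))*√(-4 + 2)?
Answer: 49*I*√2/2 ≈ 34.648*I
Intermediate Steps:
(-7*(1 + 6)/(h + 1))*√(-4 + 2) = (-7*(1 + 6)/(-3 + 1))*√(-4 + 2) = (-49/(-2))*√(-2) = (-49*(-1)/2)*(I*√2) = (-7*(-7/2))*(I*√2) = 49*(I*√2)/2 = 49*I*√2/2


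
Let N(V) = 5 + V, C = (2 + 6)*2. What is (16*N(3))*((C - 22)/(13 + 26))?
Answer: -256/13 ≈ -19.692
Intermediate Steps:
C = 16 (C = 8*2 = 16)
(16*N(3))*((C - 22)/(13 + 26)) = (16*(5 + 3))*((16 - 22)/(13 + 26)) = (16*8)*(-6/39) = 128*(-6*1/39) = 128*(-2/13) = -256/13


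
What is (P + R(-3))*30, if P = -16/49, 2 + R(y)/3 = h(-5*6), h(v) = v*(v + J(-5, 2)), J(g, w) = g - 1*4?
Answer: 5150400/49 ≈ 1.0511e+5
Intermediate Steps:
J(g, w) = -4 + g (J(g, w) = g - 4 = -4 + g)
h(v) = v*(-9 + v) (h(v) = v*(v + (-4 - 5)) = v*(v - 9) = v*(-9 + v))
R(y) = 3504 (R(y) = -6 + 3*((-5*6)*(-9 - 5*6)) = -6 + 3*(-30*(-9 - 30)) = -6 + 3*(-30*(-39)) = -6 + 3*1170 = -6 + 3510 = 3504)
P = -16/49 (P = -16*1/49 = -16/49 ≈ -0.32653)
(P + R(-3))*30 = (-16/49 + 3504)*30 = (171680/49)*30 = 5150400/49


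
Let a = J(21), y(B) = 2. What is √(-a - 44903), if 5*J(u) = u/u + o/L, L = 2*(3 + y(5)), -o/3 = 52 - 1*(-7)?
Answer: I*√4489966/10 ≈ 211.9*I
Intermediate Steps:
o = -177 (o = -3*(52 - 1*(-7)) = -3*(52 + 7) = -3*59 = -177)
L = 10 (L = 2*(3 + 2) = 2*5 = 10)
J(u) = -167/50 (J(u) = (u/u - 177/10)/5 = (1 - 177*⅒)/5 = (1 - 177/10)/5 = (⅕)*(-167/10) = -167/50)
a = -167/50 ≈ -3.3400
√(-a - 44903) = √(-1*(-167/50) - 44903) = √(167/50 - 44903) = √(-2244983/50) = I*√4489966/10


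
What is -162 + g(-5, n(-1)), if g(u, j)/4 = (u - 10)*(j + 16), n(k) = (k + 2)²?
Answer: -1182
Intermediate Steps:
n(k) = (2 + k)²
g(u, j) = 4*(-10 + u)*(16 + j) (g(u, j) = 4*((u - 10)*(j + 16)) = 4*((-10 + u)*(16 + j)) = 4*(-10 + u)*(16 + j))
-162 + g(-5, n(-1)) = -162 + (-640 - 40*(2 - 1)² + 64*(-5) + 4*(2 - 1)²*(-5)) = -162 + (-640 - 40*1² - 320 + 4*1²*(-5)) = -162 + (-640 - 40*1 - 320 + 4*1*(-5)) = -162 + (-640 - 40 - 320 - 20) = -162 - 1020 = -1182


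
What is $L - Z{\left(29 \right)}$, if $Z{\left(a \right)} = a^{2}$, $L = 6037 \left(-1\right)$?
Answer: $-6878$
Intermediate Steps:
$L = -6037$
$L - Z{\left(29 \right)} = -6037 - 29^{2} = -6037 - 841 = -6878$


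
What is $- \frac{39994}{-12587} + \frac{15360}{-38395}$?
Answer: $\frac{268446662}{96655573} \approx 2.7774$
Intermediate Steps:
$- \frac{39994}{-12587} + \frac{15360}{-38395} = \left(-39994\right) \left(- \frac{1}{12587}\right) + 15360 \left(- \frac{1}{38395}\right) = \frac{39994}{12587} - \frac{3072}{7679} = \frac{268446662}{96655573}$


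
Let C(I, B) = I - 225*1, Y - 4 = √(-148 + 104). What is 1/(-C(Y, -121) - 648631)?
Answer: I/(2*(√11 - 324205*I)) ≈ -1.5422e-6 + 1.5777e-11*I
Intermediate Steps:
Y = 4 + 2*I*√11 (Y = 4 + √(-148 + 104) = 4 + √(-44) = 4 + 2*I*√11 ≈ 4.0 + 6.6332*I)
C(I, B) = -225 + I (C(I, B) = I - 225 = -225 + I)
1/(-C(Y, -121) - 648631) = 1/(-(-225 + (4 + 2*I*√11)) - 648631) = 1/(-(-221 + 2*I*√11) - 648631) = 1/((221 - 2*I*√11) - 648631) = 1/(-648410 - 2*I*√11)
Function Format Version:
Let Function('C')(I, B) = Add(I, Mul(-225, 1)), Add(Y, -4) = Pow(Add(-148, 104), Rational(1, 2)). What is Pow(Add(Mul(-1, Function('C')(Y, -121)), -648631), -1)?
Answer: Mul(Rational(1, 2), I, Pow(Add(Pow(11, Rational(1, 2)), Mul(-324205, I)), -1)) ≈ Add(-1.5422e-6, Mul(1.5777e-11, I))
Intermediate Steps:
Y = Add(4, Mul(2, I, Pow(11, Rational(1, 2)))) (Y = Add(4, Pow(Add(-148, 104), Rational(1, 2))) = Add(4, Pow(-44, Rational(1, 2))) = Add(4, Mul(2, I, Pow(11, Rational(1, 2)))) ≈ Add(4.0000, Mul(6.6332, I)))
Function('C')(I, B) = Add(-225, I) (Function('C')(I, B) = Add(I, -225) = Add(-225, I))
Pow(Add(Mul(-1, Function('C')(Y, -121)), -648631), -1) = Pow(Add(Mul(-1, Add(-225, Add(4, Mul(2, I, Pow(11, Rational(1, 2)))))), -648631), -1) = Pow(Add(Mul(-1, Add(-221, Mul(2, I, Pow(11, Rational(1, 2))))), -648631), -1) = Pow(Add(Add(221, Mul(-2, I, Pow(11, Rational(1, 2)))), -648631), -1) = Pow(Add(-648410, Mul(-2, I, Pow(11, Rational(1, 2)))), -1)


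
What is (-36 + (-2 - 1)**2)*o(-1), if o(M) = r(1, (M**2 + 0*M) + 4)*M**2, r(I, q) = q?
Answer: -135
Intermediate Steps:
o(M) = M**2*(4 + M**2) (o(M) = ((M**2 + 0*M) + 4)*M**2 = ((M**2 + 0) + 4)*M**2 = (M**2 + 4)*M**2 = (4 + M**2)*M**2 = M**2*(4 + M**2))
(-36 + (-2 - 1)**2)*o(-1) = (-36 + (-2 - 1)**2)*((-1)**2*(4 + (-1)**2)) = (-36 + (-3)**2)*(1*(4 + 1)) = (-36 + 9)*(1*5) = -27*5 = -135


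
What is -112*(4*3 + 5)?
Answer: -1904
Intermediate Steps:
-112*(4*3 + 5) = -112*(12 + 5) = -112*17 = -1904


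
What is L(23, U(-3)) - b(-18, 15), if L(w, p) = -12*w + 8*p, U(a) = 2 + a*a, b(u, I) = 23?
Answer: -211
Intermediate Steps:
U(a) = 2 + a²
L(23, U(-3)) - b(-18, 15) = (-12*23 + 8*(2 + (-3)²)) - 1*23 = (-276 + 8*(2 + 9)) - 23 = (-276 + 8*11) - 23 = (-276 + 88) - 23 = -188 - 23 = -211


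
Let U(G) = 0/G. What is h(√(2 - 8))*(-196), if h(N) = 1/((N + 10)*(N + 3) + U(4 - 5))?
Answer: -784/265 + 1274*I*√6/795 ≈ -2.9585 + 3.9253*I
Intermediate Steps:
U(G) = 0
h(N) = 1/((3 + N)*(10 + N)) (h(N) = 1/((N + 10)*(N + 3) + 0) = 1/((10 + N)*(3 + N) + 0) = 1/((3 + N)*(10 + N) + 0) = 1/((3 + N)*(10 + N)))
h(√(2 - 8))*(-196) = -196/(30 + (√(2 - 8))² + 13*√(2 - 8)) = -196/(30 + (√(-6))² + 13*√(-6)) = -196/(30 + (I*√6)² + 13*(I*√6)) = -196/(30 - 6 + 13*I*√6) = -196/(24 + 13*I*√6)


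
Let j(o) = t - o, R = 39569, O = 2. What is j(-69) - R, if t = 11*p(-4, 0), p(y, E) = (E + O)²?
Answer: -39456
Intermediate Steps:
p(y, E) = (2 + E)² (p(y, E) = (E + 2)² = (2 + E)²)
t = 44 (t = 11*(2 + 0)² = 11*2² = 11*4 = 44)
j(o) = 44 - o
j(-69) - R = (44 - 1*(-69)) - 1*39569 = (44 + 69) - 39569 = 113 - 39569 = -39456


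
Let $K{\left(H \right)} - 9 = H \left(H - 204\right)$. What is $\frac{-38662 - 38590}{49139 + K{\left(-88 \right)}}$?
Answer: $- \frac{2759}{2673} \approx -1.0322$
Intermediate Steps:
$K{\left(H \right)} = 9 + H \left(-204 + H\right)$ ($K{\left(H \right)} = 9 + H \left(H - 204\right) = 9 + H \left(-204 + H\right)$)
$\frac{-38662 - 38590}{49139 + K{\left(-88 \right)}} = \frac{-38662 - 38590}{49139 + \left(9 + \left(-88\right)^{2} - -17952\right)} = - \frac{77252}{49139 + \left(9 + 7744 + 17952\right)} = - \frac{77252}{49139 + 25705} = - \frac{77252}{74844} = \left(-77252\right) \frac{1}{74844} = - \frac{2759}{2673}$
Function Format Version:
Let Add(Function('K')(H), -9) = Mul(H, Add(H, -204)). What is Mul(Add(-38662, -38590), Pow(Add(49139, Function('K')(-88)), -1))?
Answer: Rational(-2759, 2673) ≈ -1.0322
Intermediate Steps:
Function('K')(H) = Add(9, Mul(H, Add(-204, H))) (Function('K')(H) = Add(9, Mul(H, Add(H, -204))) = Add(9, Mul(H, Add(-204, H))))
Mul(Add(-38662, -38590), Pow(Add(49139, Function('K')(-88)), -1)) = Mul(Add(-38662, -38590), Pow(Add(49139, Add(9, Pow(-88, 2), Mul(-204, -88))), -1)) = Mul(-77252, Pow(Add(49139, Add(9, 7744, 17952)), -1)) = Mul(-77252, Pow(Add(49139, 25705), -1)) = Mul(-77252, Pow(74844, -1)) = Mul(-77252, Rational(1, 74844)) = Rational(-2759, 2673)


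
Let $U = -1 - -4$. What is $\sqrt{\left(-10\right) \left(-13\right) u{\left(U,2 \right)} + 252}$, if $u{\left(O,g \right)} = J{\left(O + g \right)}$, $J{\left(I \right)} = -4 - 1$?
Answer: $i \sqrt{398} \approx 19.95 i$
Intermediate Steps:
$U = 3$ ($U = -1 + 4 = 3$)
$J{\left(I \right)} = -5$ ($J{\left(I \right)} = -4 - 1 = -5$)
$u{\left(O,g \right)} = -5$
$\sqrt{\left(-10\right) \left(-13\right) u{\left(U,2 \right)} + 252} = \sqrt{\left(-10\right) \left(-13\right) \left(-5\right) + 252} = \sqrt{130 \left(-5\right) + 252} = \sqrt{-650 + 252} = \sqrt{-398} = i \sqrt{398}$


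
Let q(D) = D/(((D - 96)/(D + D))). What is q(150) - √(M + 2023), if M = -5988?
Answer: 2500/3 - I*√3965 ≈ 833.33 - 62.968*I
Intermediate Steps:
q(D) = 2*D²/(-96 + D) (q(D) = D/(((-96 + D)/((2*D)))) = D/(((-96 + D)*(1/(2*D)))) = D/(((-96 + D)/(2*D))) = D*(2*D/(-96 + D)) = 2*D²/(-96 + D))
q(150) - √(M + 2023) = 2*150²/(-96 + 150) - √(-5988 + 2023) = 2*22500/54 - √(-3965) = 2*22500*(1/54) - I*√3965 = 2500/3 - I*√3965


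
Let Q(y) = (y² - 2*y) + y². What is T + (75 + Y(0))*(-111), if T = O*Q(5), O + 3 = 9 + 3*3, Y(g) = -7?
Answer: -6948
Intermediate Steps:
Q(y) = -2*y + 2*y²
O = 15 (O = -3 + (9 + 3*3) = -3 + (9 + 9) = -3 + 18 = 15)
T = 600 (T = 15*(2*5*(-1 + 5)) = 15*(2*5*4) = 15*40 = 600)
T + (75 + Y(0))*(-111) = 600 + (75 - 7)*(-111) = 600 + 68*(-111) = 600 - 7548 = -6948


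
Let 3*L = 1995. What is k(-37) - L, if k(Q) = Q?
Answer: -702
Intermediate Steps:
L = 665 (L = (⅓)*1995 = 665)
k(-37) - L = -37 - 1*665 = -37 - 665 = -702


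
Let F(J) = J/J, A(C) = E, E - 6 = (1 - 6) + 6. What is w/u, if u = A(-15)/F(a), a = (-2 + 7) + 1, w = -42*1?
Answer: -6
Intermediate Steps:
E = 7 (E = 6 + ((1 - 6) + 6) = 6 + (-5 + 6) = 6 + 1 = 7)
w = -42
A(C) = 7
a = 6 (a = 5 + 1 = 6)
F(J) = 1
u = 7 (u = 7/1 = 7*1 = 7)
w/u = -42/7 = -42*1/7 = -6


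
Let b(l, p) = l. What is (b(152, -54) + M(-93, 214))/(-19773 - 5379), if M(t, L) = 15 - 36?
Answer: -1/192 ≈ -0.0052083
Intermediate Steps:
M(t, L) = -21
(b(152, -54) + M(-93, 214))/(-19773 - 5379) = (152 - 21)/(-19773 - 5379) = 131/(-25152) = 131*(-1/25152) = -1/192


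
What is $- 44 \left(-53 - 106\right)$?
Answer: $6996$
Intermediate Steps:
$- 44 \left(-53 - 106\right) = \left(-44\right) \left(-159\right) = 6996$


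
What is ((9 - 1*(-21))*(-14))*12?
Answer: -5040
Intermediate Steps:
((9 - 1*(-21))*(-14))*12 = ((9 + 21)*(-14))*12 = (30*(-14))*12 = -420*12 = -5040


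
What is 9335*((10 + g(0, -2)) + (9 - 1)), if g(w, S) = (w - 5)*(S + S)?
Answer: 354730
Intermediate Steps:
g(w, S) = 2*S*(-5 + w) (g(w, S) = (-5 + w)*(2*S) = 2*S*(-5 + w))
9335*((10 + g(0, -2)) + (9 - 1)) = 9335*((10 + 2*(-2)*(-5 + 0)) + (9 - 1)) = 9335*((10 + 2*(-2)*(-5)) + 8) = 9335*((10 + 20) + 8) = 9335*(30 + 8) = 9335*38 = 354730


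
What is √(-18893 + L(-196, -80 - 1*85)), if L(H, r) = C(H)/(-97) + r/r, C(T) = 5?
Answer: I*√177755313/97 ≈ 137.45*I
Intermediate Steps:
L(H, r) = 92/97 (L(H, r) = 5/(-97) + r/r = 5*(-1/97) + 1 = -5/97 + 1 = 92/97)
√(-18893 + L(-196, -80 - 1*85)) = √(-18893 + 92/97) = √(-1832529/97) = I*√177755313/97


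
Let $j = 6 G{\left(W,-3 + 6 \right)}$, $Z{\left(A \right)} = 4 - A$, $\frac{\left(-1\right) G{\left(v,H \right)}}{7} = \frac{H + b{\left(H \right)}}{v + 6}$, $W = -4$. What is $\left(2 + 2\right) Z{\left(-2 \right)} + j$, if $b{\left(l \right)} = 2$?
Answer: $-81$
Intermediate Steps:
$G{\left(v,H \right)} = - \frac{7 \left(2 + H\right)}{6 + v}$ ($G{\left(v,H \right)} = - 7 \frac{H + 2}{v + 6} = - 7 \frac{2 + H}{6 + v} = - \frac{7 \left(2 + H\right)}{6 + v}$)
$j = -105$ ($j = 6 \frac{7 \left(-2 - \left(-3 + 6\right)\right)}{6 - 4} = 6 \frac{7 \left(-2 - 3\right)}{2} = 6 \cdot 7 \cdot \frac{1}{2} \left(-2 - 3\right) = 6 \cdot 7 \cdot \frac{1}{2} \left(-5\right) = 6 \left(- \frac{35}{2}\right) = -105$)
$\left(2 + 2\right) Z{\left(-2 \right)} + j = \left(2 + 2\right) \left(4 - -2\right) - 105 = 4 \left(4 + 2\right) - 105 = 4 \cdot 6 - 105 = 24 - 105 = -81$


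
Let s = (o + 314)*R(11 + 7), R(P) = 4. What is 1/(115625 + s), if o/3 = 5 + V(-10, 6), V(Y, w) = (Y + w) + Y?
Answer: 1/116773 ≈ 8.5636e-6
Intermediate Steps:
V(Y, w) = w + 2*Y
o = -27 (o = 3*(5 + (6 + 2*(-10))) = 3*(5 + (6 - 20)) = 3*(5 - 14) = 3*(-9) = -27)
s = 1148 (s = (-27 + 314)*4 = 287*4 = 1148)
1/(115625 + s) = 1/(115625 + 1148) = 1/116773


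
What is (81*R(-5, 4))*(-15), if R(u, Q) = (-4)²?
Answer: -19440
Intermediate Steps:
R(u, Q) = 16
(81*R(-5, 4))*(-15) = (81*16)*(-15) = 1296*(-15) = -19440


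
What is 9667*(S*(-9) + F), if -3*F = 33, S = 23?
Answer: -2107406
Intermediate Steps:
F = -11 (F = -⅓*33 = -11)
9667*(S*(-9) + F) = 9667*(23*(-9) - 11) = 9667*(-207 - 11) = 9667*(-218) = -2107406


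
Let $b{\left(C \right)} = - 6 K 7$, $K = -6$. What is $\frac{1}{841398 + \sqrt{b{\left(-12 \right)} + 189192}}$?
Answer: $\frac{140233}{117991734160} - \frac{\sqrt{47361}}{353975202480} \approx 1.1879 \cdot 10^{-6}$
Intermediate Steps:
$b{\left(C \right)} = 252$ ($b{\left(C \right)} = \left(-6\right) \left(-6\right) 7 = 36 \cdot 7 = 252$)
$\frac{1}{841398 + \sqrt{b{\left(-12 \right)} + 189192}} = \frac{1}{841398 + \sqrt{252 + 189192}} = \frac{1}{841398 + \sqrt{189444}} = \frac{1}{841398 + 2 \sqrt{47361}}$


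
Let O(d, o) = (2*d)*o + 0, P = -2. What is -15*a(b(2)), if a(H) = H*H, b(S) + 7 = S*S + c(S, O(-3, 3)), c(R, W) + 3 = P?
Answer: -960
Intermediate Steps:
O(d, o) = 2*d*o (O(d, o) = 2*d*o + 0 = 2*d*o)
c(R, W) = -5 (c(R, W) = -3 - 2 = -5)
b(S) = -12 + S**2 (b(S) = -7 + (S*S - 5) = -7 + (S**2 - 5) = -7 + (-5 + S**2) = -12 + S**2)
a(H) = H**2
-15*a(b(2)) = -15*(-12 + 2**2)**2 = -15*(-12 + 4)**2 = -15*(-8)**2 = -15*64 = -960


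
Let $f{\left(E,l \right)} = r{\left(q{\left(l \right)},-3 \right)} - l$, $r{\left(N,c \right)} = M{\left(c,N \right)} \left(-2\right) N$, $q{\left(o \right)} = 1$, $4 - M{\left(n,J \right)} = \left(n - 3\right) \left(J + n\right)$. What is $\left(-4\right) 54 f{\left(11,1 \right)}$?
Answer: $-3240$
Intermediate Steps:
$M{\left(n,J \right)} = 4 - \left(-3 + n\right) \left(J + n\right)$ ($M{\left(n,J \right)} = 4 - \left(n - 3\right) \left(J + n\right) = 4 - \left(-3 + n\right) \left(J + n\right)$)
$r{\left(N,c \right)} = N \left(-8 - 6 N - 6 c + 2 c^{2} + 2 N c\right)$ ($r{\left(N,c \right)} = \left(4 - c^{2} + 3 N + 3 c - N c\right) \left(-2\right) N = \left(-8 - 6 N - 6 c + 2 c^{2} + 2 N c\right) N = N \left(-8 - 6 N - 6 c + 2 c^{2} + 2 N c\right)$)
$f{\left(E,l \right)} = 16 - l$ ($f{\left(E,l \right)} = 2 \cdot 1 \left(-4 + \left(-3\right)^{2} - 3 - -9 + 1 \left(-3\right)\right) - l = 2 \cdot 1 \left(-4 + 9 - 3 + 9 - 3\right) - l = 2 \cdot 1 \cdot 8 - l = 16 - l$)
$\left(-4\right) 54 f{\left(11,1 \right)} = \left(-4\right) 54 \left(16 - 1\right) = - 216 \left(16 - 1\right) = \left(-216\right) 15 = -3240$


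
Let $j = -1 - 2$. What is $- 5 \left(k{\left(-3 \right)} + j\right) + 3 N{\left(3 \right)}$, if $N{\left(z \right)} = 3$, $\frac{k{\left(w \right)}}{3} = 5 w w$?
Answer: $-651$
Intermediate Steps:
$j = -3$ ($j = -1 - 2 = -3$)
$k{\left(w \right)} = 15 w^{2}$ ($k{\left(w \right)} = 3 \cdot 5 w w = 3 \cdot 5 w^{2} = 15 w^{2}$)
$- 5 \left(k{\left(-3 \right)} + j\right) + 3 N{\left(3 \right)} = - 5 \left(15 \left(-3\right)^{2} - 3\right) + 3 \cdot 3 = - 5 \left(15 \cdot 9 - 3\right) + 9 = - 5 \left(135 - 3\right) + 9 = \left(-5\right) 132 + 9 = -660 + 9 = -651$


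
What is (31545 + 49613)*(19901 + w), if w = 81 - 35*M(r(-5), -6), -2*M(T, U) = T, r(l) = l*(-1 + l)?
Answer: 1664307106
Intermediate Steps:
M(T, U) = -T/2
w = 606 (w = 81 - (-35)*(-5*(-1 - 5))/2 = 81 - (-35)*(-5*(-6))/2 = 81 - (-35)*30/2 = 81 - 35*(-15) = 81 + 525 = 606)
(31545 + 49613)*(19901 + w) = (31545 + 49613)*(19901 + 606) = 81158*20507 = 1664307106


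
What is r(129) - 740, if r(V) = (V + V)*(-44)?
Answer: -12092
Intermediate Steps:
r(V) = -88*V (r(V) = (2*V)*(-44) = -88*V)
r(129) - 740 = -88*129 - 740 = -11352 - 740 = -12092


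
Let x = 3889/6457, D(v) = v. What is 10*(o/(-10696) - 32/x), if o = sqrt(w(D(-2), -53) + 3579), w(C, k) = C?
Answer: -2066240/3889 - 5*sqrt(73)/764 ≈ -531.36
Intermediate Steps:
x = 3889/6457 (x = 3889*(1/6457) = 3889/6457 ≈ 0.60229)
o = 7*sqrt(73) (o = sqrt(-2 + 3579) = sqrt(3577) = 7*sqrt(73) ≈ 59.808)
10*(o/(-10696) - 32/x) = 10*((7*sqrt(73))/(-10696) - 32/3889/6457) = 10*((7*sqrt(73))*(-1/10696) - 32*6457/3889) = 10*(-sqrt(73)/1528 - 206624/3889) = 10*(-206624/3889 - sqrt(73)/1528) = -2066240/3889 - 5*sqrt(73)/764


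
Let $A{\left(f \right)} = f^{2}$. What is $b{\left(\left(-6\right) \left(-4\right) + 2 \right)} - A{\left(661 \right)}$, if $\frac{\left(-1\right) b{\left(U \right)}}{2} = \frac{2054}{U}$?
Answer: $-437079$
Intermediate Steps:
$b{\left(U \right)} = - \frac{4108}{U}$ ($b{\left(U \right)} = - 2 \frac{2054}{U} = - \frac{4108}{U}$)
$b{\left(\left(-6\right) \left(-4\right) + 2 \right)} - A{\left(661 \right)} = - \frac{4108}{\left(-6\right) \left(-4\right) + 2} - 661^{2} = - \frac{4108}{24 + 2} - 436921 = - \frac{4108}{26} - 436921 = \left(-4108\right) \frac{1}{26} - 436921 = -158 - 436921 = -437079$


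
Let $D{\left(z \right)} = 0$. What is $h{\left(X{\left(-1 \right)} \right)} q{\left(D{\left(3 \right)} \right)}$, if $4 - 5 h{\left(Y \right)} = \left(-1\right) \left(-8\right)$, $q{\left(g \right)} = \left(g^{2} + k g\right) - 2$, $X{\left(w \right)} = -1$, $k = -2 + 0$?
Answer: $\frac{8}{5} \approx 1.6$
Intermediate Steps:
$k = -2$
$q{\left(g \right)} = -2 + g^{2} - 2 g$ ($q{\left(g \right)} = \left(g^{2} - 2 g\right) - 2 = -2 + g^{2} - 2 g$)
$h{\left(Y \right)} = - \frac{4}{5}$ ($h{\left(Y \right)} = \frac{4}{5} - \frac{\left(-1\right) \left(-8\right)}{5} = \frac{4}{5} - \frac{8}{5} = - \frac{4}{5}$)
$h{\left(X{\left(-1 \right)} \right)} q{\left(D{\left(3 \right)} \right)} = - \frac{4 \left(-2 + 0^{2} - 0\right)}{5} = - \frac{4 \left(-2 + 0 + 0\right)}{5} = \left(- \frac{4}{5}\right) \left(-2\right) = \frac{8}{5}$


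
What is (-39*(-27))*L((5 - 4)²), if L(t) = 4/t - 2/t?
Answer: 2106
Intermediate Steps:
L(t) = 2/t
(-39*(-27))*L((5 - 4)²) = (-39*(-27))*(2/((5 - 4)²)) = 1053*(2/(1²)) = 1053*(2/1) = 1053*(2*1) = 1053*2 = 2106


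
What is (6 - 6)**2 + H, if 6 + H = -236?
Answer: -242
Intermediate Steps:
H = -242 (H = -6 - 236 = -242)
(6 - 6)**2 + H = (6 - 6)**2 - 242 = 0**2 - 242 = 0 - 242 = -242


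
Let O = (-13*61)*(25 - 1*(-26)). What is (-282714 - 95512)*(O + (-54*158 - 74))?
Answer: 18551607074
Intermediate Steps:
O = -40443 (O = -793*(25 + 26) = -793*51 = -40443)
(-282714 - 95512)*(O + (-54*158 - 74)) = (-282714 - 95512)*(-40443 + (-54*158 - 74)) = -378226*(-40443 + (-8532 - 74)) = -378226*(-40443 - 8606) = -378226*(-49049) = 18551607074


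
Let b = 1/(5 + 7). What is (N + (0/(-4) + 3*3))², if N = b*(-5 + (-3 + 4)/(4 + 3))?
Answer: 130321/1764 ≈ 73.878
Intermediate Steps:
b = 1/12 ≈ 0.083333
N = -17/42 (N = (-5 + (-3 + 4)/(4 + 3))/12 = (-5 + 1/7)/12 = (-5 + 1*(⅐))/12 = (-5 + ⅐)/12 = (1/12)*(-34/7) = -17/42 ≈ -0.40476)
(N + (0/(-4) + 3*3))² = (-17/42 + (0/(-4) + 3*3))² = (-17/42 + (0*(-¼) + 9))² = (-17/42 + (0 + 9))² = (-17/42 + 9)² = (361/42)² = 130321/1764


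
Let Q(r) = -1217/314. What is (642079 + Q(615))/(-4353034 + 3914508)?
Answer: -201611589/137697164 ≈ -1.4642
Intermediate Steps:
Q(r) = -1217/314 (Q(r) = -1217*1/314 = -1217/314)
(642079 + Q(615))/(-4353034 + 3914508) = (642079 - 1217/314)/(-4353034 + 3914508) = (201611589/314)/(-438526) = (201611589/314)*(-1/438526) = -201611589/137697164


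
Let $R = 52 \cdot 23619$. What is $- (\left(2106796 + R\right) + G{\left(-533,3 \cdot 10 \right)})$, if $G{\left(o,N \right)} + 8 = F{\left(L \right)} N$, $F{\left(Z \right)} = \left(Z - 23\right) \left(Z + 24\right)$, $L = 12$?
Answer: $-3323096$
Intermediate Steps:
$R = 1228188$
$F{\left(Z \right)} = \left(-23 + Z\right) \left(24 + Z\right)$
$G{\left(o,N \right)} = -8 - 396 N$ ($G{\left(o,N \right)} = -8 + \left(-552 + 12 + 12^{2}\right) N = -8 + \left(-552 + 12 + 144\right) N = -8 - 396 N$)
$- (\left(2106796 + R\right) + G{\left(-533,3 \cdot 10 \right)}) = - (\left(2106796 + 1228188\right) - \left(8 + 396 \cdot 3 \cdot 10\right)) = - (3334984 - 11888) = \left(-1\right) 3323096 = -3323096$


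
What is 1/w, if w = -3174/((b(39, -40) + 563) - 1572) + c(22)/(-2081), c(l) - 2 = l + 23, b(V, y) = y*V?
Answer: 5346089/6484351 ≈ 0.82446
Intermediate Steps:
b(V, y) = V*y
c(l) = 25 + l (c(l) = 2 + (l + 23) = 2 + (23 + l) = 25 + l)
w = 6484351/5346089 (w = -3174/((39*(-40) + 563) - 1572) + (25 + 22)/(-2081) = -3174/((-1560 + 563) - 1572) + 47*(-1/2081) = -3174/(-997 - 1572) - 47/2081 = -3174/(-2569) - 47/2081 = -3174*(-1/2569) - 47/2081 = 3174/2569 - 47/2081 = 6484351/5346089 ≈ 1.2129)
1/w = 1/(6484351/5346089) = 5346089/6484351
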